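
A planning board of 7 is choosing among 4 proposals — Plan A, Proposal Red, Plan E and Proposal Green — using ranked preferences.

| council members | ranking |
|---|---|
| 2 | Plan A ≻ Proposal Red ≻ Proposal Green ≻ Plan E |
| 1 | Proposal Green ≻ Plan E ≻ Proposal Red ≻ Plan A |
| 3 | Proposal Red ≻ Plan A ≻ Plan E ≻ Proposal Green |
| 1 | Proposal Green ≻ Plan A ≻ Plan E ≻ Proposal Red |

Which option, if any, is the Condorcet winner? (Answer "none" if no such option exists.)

Proposal Red

Pairwise majorities:
Plan A vs Proposal Red: Proposal Red wins 4–3.
Plan A vs Plan E: Plan A is ranked higher on 2+3+1 = 6 ballots, Plan E on 1. Plan A wins 6–1.
Plan A–Proposal Green: Plan A 5–2.
Proposal Red vs Plan E: 2+3 = 5 for Proposal Red, 2 for Plan E — Proposal Red by 5–2.
Proposal Red–Proposal Green: Proposal Red 5–2.
Plan E vs Proposal Green: Plan E is ranked higher on 3 ballots, Proposal Green on 4. Proposal Green wins 4–3.
Proposal Red beats each of Plan A, Plan E, Proposal Green — Proposal Red is the Condorcet winner.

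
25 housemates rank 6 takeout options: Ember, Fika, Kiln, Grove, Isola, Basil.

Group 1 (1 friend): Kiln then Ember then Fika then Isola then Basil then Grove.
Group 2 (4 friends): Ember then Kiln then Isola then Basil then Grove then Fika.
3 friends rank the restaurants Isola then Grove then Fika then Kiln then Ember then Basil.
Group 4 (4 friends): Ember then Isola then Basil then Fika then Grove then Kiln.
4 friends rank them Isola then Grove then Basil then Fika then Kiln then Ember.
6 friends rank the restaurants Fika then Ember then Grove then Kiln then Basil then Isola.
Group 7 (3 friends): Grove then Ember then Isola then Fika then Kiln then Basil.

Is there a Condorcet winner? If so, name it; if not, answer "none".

none

Pairwise majorities:
Ember–Fika: Fika 13–12.
Ember vs Kiln: Ember, 17–8.
Ember vs Grove: Ember is ranked higher on 1+4+4+6 = 15 ballots, Grove on 10. Ember wins 15–10.
Ember vs Isola: 1+4+4+6+3 = 18 for Ember, 7 for Isola — Ember by 18–7.
Ember vs Basil: 1+4+3+4+6+3 = 21 for Ember, 4 for Basil — Ember by 21–4.
Fika vs Kiln: Fika, 20–5.
Fika vs Grove: Grove wins 14–11.
Fika vs Isola: Isola wins 18–7.
Fika vs Basil: 13 to 12, Fika.
Kiln vs Grove: 5 to 20, Grove.
Kiln vs Isola: Isola, 14–11.
Kiln vs Basil: Kiln is ranked higher on 1+4+3+6+3 = 17 ballots, Basil on 8. Kiln wins 17–8.
Grove vs Isola: Isola wins 16–9.
Grove–Basil: Grove 16–9.
Isola vs Basil: 1+4+3+4+4+3 = 19 for Isola, 6 for Basil — Isola by 19–6.
Each restaurant drops at least one matchup (Ember loses to Fika; Fika loses to Grove; Kiln loses to Ember; Grove loses to Ember; Isola loses to Ember; Basil loses to Ember); the cycle Ember → Grove → Fika → Ember rules out a Condorcet winner.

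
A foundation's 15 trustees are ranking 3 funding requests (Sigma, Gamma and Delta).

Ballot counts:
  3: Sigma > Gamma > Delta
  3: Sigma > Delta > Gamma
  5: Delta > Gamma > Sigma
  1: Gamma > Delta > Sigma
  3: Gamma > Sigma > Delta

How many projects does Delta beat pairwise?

1

Delta against each rival (15 reviewers):
Delta vs Sigma: Delta is ranked higher on 5+1 = 6 ballots, Sigma on 9. Sigma wins 9–6.
Delta vs Gamma: Delta wins 8–7.
Delta beats Gamma; loses to Sigma — 1 pairwise win.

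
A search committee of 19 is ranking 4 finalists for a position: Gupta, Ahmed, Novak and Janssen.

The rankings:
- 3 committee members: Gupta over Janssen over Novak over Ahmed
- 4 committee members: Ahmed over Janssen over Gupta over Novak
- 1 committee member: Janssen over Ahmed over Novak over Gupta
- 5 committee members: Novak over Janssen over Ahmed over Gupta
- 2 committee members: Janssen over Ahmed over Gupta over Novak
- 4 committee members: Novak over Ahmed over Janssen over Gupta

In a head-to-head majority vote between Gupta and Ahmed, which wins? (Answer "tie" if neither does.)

Ahmed

Ballots ranking Gupta above Ahmed: 3.
Ballots ranking Ahmed above Gupta: 19 − 3 = 16.
Ahmed wins the head-to-head 16–3.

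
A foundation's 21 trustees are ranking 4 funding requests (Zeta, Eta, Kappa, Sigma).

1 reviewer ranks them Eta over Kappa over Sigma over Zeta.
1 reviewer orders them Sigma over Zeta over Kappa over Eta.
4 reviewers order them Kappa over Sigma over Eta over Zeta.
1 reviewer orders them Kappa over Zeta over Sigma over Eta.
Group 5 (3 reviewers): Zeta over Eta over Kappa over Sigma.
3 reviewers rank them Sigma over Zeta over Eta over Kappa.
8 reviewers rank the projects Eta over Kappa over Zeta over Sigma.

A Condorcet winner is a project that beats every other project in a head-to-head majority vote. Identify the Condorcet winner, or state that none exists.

Check each pair by majority over 21 ballots:
Zeta vs Eta: Zeta preferred on 1+1+3+3 = 8 ballots; Eta wins 13–8.
Zeta–Kappa: Kappa 14–7.
Zeta vs Sigma: Zeta wins 12–9.
Eta vs Kappa: 15 to 6, Eta.
Eta vs Sigma: 1+3+8 = 12 for Eta, 9 for Sigma — Eta by 12–9.
Kappa vs Sigma: Kappa preferred on 1+4+1+3+8 = 17 ballots; Kappa wins 17–4.
Eta defeats every rival head-to-head and is the Condorcet winner.

Eta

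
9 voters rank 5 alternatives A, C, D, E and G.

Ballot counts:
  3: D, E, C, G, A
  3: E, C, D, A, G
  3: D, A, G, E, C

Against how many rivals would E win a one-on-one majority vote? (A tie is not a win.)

3

E against each rival (9 voters):
E vs A: E, 6–3.
E vs C: E wins 9–0.
E vs D: D wins 6–3.
E–G: E 6–3.
E beats A, C, G; loses to D — 3 pairwise wins.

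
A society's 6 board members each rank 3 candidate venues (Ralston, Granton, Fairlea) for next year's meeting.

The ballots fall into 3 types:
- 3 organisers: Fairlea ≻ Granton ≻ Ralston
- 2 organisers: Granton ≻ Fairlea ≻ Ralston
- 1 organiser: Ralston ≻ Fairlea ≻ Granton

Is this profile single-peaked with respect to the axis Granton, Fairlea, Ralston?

Axis positions: Granton=1, Fairlea=2, Ralston=3.
Type 1 (peak Fairlea at position 2): ranking walks positions 2-1-3, expanding outward from the peak — single-peaked.
Type 2 (peak Granton at position 1): ranking walks positions 1-2-3, expanding outward from the peak — single-peaked.
Type 3 (peak Ralston at position 3): ranking walks positions 3-2-1, expanding outward from the peak — single-peaked.
Every ranking is single-peaked on this axis.

yes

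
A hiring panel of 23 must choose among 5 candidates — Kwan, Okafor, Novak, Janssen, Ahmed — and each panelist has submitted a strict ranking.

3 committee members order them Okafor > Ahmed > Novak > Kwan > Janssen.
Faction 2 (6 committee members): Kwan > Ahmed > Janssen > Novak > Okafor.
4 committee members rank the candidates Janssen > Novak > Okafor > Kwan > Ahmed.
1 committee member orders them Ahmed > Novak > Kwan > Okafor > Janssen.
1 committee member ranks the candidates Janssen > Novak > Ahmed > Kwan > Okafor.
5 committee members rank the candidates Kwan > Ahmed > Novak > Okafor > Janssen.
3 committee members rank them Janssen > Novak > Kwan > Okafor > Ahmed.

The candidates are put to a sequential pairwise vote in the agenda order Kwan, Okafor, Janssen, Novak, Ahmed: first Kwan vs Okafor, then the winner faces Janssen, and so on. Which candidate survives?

Round 1: Kwan vs Okafor — 16–7, Kwan advances.
Round 2: Kwan vs Janssen — 15–8, Kwan advances.
Round 3: Kwan vs Novak — 11–12, Novak advances.
Round 4: Novak vs Ahmed — 8–15, Ahmed advances.
Ahmed survives the agenda.

Ahmed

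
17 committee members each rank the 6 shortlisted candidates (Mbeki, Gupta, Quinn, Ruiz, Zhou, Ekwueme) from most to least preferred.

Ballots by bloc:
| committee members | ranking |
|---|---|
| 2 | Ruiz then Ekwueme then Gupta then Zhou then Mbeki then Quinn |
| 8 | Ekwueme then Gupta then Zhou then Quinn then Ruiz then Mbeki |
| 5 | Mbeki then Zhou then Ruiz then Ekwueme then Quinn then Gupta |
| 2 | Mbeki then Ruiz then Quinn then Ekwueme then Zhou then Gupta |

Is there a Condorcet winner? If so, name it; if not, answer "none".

Check each pair by majority over 17 ballots:
Mbeki–Gupta: Gupta 10–7.
Mbeki vs Quinn: Mbeki wins 9–8.
Mbeki vs Ruiz: Ruiz wins 10–7.
Mbeki vs Zhou: Zhou, 10–7.
Mbeki vs Ekwueme: Ekwueme, 10–7.
Gupta vs Quinn: Gupta, 10–7.
Gupta vs Ruiz: Ruiz, 9–8.
Gupta–Zhou: Gupta 10–7.
Gupta vs Ekwueme: Ekwueme wins 17–0.
Quinn vs Ruiz: Ruiz, 9–8.
Quinn vs Zhou: Zhou, 15–2.
Quinn vs Ekwueme: Ekwueme wins 15–2.
Ruiz vs Zhou: Zhou, 13–4.
Ruiz vs Ekwueme: Ruiz, 9–8.
Zhou vs Ekwueme: Ekwueme, 12–5.
Every candidate loses at least once (Mbeki loses to Gupta; Gupta loses to Ruiz; Quinn loses to Mbeki; Ruiz loses to Zhou; Zhou loses to Gupta; Ekwueme loses to Ruiz). The majority relation contains the cycle Gupta > Zhou > Ruiz > Gupta, so there is no Condorcet winner.

none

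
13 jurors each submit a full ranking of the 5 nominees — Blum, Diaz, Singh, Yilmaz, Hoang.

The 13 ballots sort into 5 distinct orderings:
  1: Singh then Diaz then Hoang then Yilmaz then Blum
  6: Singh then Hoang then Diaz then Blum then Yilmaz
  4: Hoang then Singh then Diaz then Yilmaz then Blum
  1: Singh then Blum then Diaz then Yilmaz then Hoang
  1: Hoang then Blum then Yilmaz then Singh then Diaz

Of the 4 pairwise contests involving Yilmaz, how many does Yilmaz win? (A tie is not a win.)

0

Yilmaz against each rival (13 jurors):
Yilmaz vs Blum: Blum wins 8–5.
Yilmaz vs Diaz: Yilmaz is ranked higher on 1 ballot, Diaz on 12. Diaz wins 12–1.
Yilmaz vs Singh: Yilmaz preferred on 1 ballot; Singh wins 12–1.
Yilmaz vs Hoang: Hoang wins 12–1.
Yilmaz beats no one; loses to Blum, Diaz, Singh, Hoang — 0 pairwise wins.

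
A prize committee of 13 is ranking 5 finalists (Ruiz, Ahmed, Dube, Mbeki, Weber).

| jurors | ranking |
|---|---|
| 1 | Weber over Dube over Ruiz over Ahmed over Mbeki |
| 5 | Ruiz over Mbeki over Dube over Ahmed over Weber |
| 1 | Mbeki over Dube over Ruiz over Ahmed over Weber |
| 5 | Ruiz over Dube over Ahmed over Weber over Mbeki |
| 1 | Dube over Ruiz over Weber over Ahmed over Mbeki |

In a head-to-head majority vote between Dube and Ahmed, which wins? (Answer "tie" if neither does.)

Dube

Ballots ranking Dube above Ahmed: 1 + 5 + 1 + 5 + 1 = 13.
Ballots ranking Ahmed above Dube: 13 − 13 = 0.
Dube wins the head-to-head 13–0.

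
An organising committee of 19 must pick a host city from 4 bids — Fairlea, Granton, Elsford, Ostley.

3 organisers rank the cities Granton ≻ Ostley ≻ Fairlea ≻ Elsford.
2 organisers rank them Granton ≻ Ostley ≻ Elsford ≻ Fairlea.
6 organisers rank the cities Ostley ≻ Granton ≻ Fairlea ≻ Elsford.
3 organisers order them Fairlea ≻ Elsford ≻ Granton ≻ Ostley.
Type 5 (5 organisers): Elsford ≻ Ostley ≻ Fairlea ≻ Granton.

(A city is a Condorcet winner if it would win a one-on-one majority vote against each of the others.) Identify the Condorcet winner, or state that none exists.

Pairwise majorities:
Fairlea vs Granton: Granton wins 11–8.
Fairlea vs Elsford: Fairlea wins 12–7.
Fairlea vs Ostley: Ostley wins 16–3.
Granton vs Elsford: Granton wins 11–8.
Granton vs Ostley: Ostley, 11–8.
Elsford vs Ostley: Ostley, 11–8.
Ostley wins every pairwise contest, so Ostley is the Condorcet winner.

Ostley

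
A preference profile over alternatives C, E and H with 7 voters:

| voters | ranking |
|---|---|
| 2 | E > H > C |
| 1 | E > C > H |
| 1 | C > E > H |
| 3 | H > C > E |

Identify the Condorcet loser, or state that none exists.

Head-to-head results (7 voters):
C vs E: C preferred on 1+3 = 4 ballots; C wins 4–3.
C vs H: 1+1 = 2 for C, 5 for H — H by 5–2.
E vs H: 4 to 3, E.
Every alternative wins at least one matchup (C beats E; E beats H; H beats C), so there is no Condorcet loser.

none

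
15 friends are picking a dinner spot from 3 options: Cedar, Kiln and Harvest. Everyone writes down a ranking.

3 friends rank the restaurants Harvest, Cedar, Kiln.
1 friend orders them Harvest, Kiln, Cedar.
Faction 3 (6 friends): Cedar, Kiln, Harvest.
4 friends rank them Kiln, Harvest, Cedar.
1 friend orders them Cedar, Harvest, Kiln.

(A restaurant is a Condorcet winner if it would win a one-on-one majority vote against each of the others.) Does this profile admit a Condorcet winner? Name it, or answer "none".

none

Pairwise majorities:
Cedar vs Kiln: 10 to 5, Cedar.
Cedar vs Harvest: Cedar is ranked higher on 6+1 = 7 ballots, Harvest on 8. Harvest wins 8–7.
Kiln vs Harvest: Kiln preferred on 6+4 = 10 ballots; Kiln wins 10–5.
Every restaurant loses at least once (Cedar loses to Harvest; Kiln loses to Cedar; Harvest loses to Kiln). The majority relation contains the cycle Cedar → Kiln → Harvest → Cedar, so there is no Condorcet winner.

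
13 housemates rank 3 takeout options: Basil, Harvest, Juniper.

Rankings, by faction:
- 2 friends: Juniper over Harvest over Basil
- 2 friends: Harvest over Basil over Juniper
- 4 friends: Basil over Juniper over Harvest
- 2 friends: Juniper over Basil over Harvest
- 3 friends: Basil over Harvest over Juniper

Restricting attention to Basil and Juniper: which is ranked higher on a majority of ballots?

Basil

Ballots ranking Basil above Juniper: 2 + 4 + 3 = 9.
Ballots ranking Juniper above Basil: 13 − 9 = 4.
Basil wins the head-to-head 9–4.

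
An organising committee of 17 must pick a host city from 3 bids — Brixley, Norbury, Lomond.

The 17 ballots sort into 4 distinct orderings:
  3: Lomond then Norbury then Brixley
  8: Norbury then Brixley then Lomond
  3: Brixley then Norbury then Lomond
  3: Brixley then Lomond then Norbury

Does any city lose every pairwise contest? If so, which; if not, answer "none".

Lomond

Head-to-head results (17 organisers):
Brixley vs Norbury: Norbury, 11–6.
Brixley–Lomond: Brixley 14–3.
Norbury vs Lomond: 8+3 = 11 for Norbury, 6 for Lomond — Norbury by 11–6.
Lomond is beaten in every head-to-head and is the Condorcet loser.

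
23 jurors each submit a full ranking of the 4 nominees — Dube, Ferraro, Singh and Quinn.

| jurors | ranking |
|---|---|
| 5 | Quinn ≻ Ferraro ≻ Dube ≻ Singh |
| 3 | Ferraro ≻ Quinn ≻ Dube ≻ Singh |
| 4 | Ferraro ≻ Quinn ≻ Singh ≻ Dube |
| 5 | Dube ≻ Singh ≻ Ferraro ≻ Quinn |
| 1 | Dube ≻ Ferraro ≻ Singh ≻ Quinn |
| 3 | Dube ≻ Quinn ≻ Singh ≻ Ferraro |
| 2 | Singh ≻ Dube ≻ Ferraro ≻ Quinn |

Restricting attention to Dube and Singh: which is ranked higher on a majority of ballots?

Dube

Ballots ranking Dube above Singh: 5 + 3 + 5 + 1 + 3 = 17.
Ballots ranking Singh above Dube: 23 − 17 = 6.
Dube wins the head-to-head 17–6.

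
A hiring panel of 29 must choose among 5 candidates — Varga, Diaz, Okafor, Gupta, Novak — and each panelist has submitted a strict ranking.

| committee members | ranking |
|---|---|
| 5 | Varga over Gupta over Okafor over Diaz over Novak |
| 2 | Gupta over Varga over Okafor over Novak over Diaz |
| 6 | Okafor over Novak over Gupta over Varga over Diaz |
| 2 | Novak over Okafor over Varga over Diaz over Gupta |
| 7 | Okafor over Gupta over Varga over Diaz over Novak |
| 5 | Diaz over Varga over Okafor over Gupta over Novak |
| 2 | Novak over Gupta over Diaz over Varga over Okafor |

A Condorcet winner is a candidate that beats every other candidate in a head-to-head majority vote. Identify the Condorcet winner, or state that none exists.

Pairwise majorities:
Varga vs Diaz: 22 to 7, Varga.
Varga vs Okafor: 5+2+5+2 = 14 for Varga, 15 for Okafor — Okafor by 15–14.
Varga vs Gupta: 5+2+5 = 12 for Varga, 17 for Gupta — Gupta by 17–12.
Varga vs Novak: Varga, 19–10.
Diaz vs Okafor: Okafor wins 22–7.
Diaz vs Gupta: 7 to 22, Gupta.
Diaz vs Novak: 17 to 12, Diaz.
Okafor vs Gupta: Okafor preferred on 6+2+7+5 = 20 ballots; Okafor wins 20–9.
Okafor vs Novak: 5+2+6+7+5 = 25 for Okafor, 4 for Novak — Okafor by 25–4.
Gupta vs Novak: Gupta is ranked higher on 5+2+7+5 = 19 ballots, Novak on 10. Gupta wins 19–10.
Only Okafor has no losses; Okafor is the Condorcet winner.

Okafor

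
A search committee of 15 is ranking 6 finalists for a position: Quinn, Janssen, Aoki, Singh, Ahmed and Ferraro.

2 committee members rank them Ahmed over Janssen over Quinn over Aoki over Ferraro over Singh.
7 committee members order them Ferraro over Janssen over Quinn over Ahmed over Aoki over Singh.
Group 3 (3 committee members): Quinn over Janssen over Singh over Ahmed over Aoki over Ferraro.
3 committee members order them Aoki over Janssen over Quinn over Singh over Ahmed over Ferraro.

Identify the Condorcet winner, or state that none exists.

Janssen

Pairwise majorities:
Quinn vs Janssen: Quinn preferred on 3 ballots; Janssen wins 12–3.
Quinn vs Aoki: Quinn preferred on 2+7+3 = 12 ballots; Quinn wins 12–3.
Quinn vs Singh: Quinn is ranked higher on 2+7+3+3 = 15 ballots, Singh on 0. Quinn wins 15–0.
Quinn vs Ahmed: 13 to 2, Quinn.
Quinn vs Ferraro: Quinn is ranked higher on 2+3+3 = 8 ballots, Ferraro on 7. Quinn wins 8–7.
Janssen vs Aoki: Janssen is ranked higher on 2+7+3 = 12 ballots, Aoki on 3. Janssen wins 12–3.
Janssen vs Singh: Janssen preferred on 2+7+3+3 = 15 ballots; Janssen wins 15–0.
Janssen vs Ahmed: Janssen is ranked higher on 7+3+3 = 13 ballots, Ahmed on 2. Janssen wins 13–2.
Janssen vs Ferraro: 2+3+3 = 8 for Janssen, 7 for Ferraro — Janssen by 8–7.
Aoki vs Singh: Aoki is ranked higher on 2+7+3 = 12 ballots, Singh on 3. Aoki wins 12–3.
Aoki vs Ahmed: Aoki is ranked higher on 3 ballots, Ahmed on 12. Ahmed wins 12–3.
Aoki vs Ferraro: Aoki is ranked higher on 2+3+3 = 8 ballots, Ferraro on 7. Aoki wins 8–7.
Singh vs Ahmed: Singh is ranked higher on 3+3 = 6 ballots, Ahmed on 9. Ahmed wins 9–6.
Singh vs Ferraro: 6 to 9, Ferraro.
Ahmed vs Ferraro: Ahmed is ranked higher on 2+3+3 = 8 ballots, Ferraro on 7. Ahmed wins 8–7.
Janssen defeats every rival head-to-head and is the Condorcet winner.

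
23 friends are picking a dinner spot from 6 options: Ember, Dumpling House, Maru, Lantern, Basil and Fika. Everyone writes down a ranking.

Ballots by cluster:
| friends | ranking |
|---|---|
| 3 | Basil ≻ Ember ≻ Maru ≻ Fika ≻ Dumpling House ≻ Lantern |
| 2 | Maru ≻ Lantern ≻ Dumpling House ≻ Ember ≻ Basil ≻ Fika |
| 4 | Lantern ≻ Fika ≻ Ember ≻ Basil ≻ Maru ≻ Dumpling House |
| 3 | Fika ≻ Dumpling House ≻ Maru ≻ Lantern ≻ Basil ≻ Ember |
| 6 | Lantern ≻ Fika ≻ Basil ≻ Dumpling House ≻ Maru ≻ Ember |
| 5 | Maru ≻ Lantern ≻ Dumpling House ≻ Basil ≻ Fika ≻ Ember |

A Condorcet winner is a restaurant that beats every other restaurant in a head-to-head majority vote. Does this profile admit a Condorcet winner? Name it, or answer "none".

Check each pair by majority over 23 ballots:
Ember vs Dumpling House: Dumpling House wins 16–7.
Ember vs Maru: 3+4 = 7 for Ember, 16 for Maru — Maru by 16–7.
Ember vs Lantern: Ember preferred on 3 ballots; Lantern wins 20–3.
Ember vs Basil: Basil, 17–6.
Ember vs Fika: Ember preferred on 3+2 = 5 ballots; Fika wins 18–5.
Dumpling House–Maru: Maru 14–9.
Dumpling House vs Lantern: 3+3 = 6 for Dumpling House, 17 for Lantern — Lantern by 17–6.
Dumpling House vs Basil: 10 to 13, Basil.
Dumpling House vs Fika: 2+5 = 7 for Dumpling House, 16 for Fika — Fika by 16–7.
Maru vs Lantern: Maru, 13–10.
Maru vs Basil: 10 to 13, Basil.
Maru vs Fika: Fika wins 13–10.
Lantern–Basil: Lantern 20–3.
Lantern vs Fika: 17 to 6, Lantern.
Basil–Fika: Fika 13–10.
Every restaurant loses at least once (Ember loses to Dumpling House; Dumpling House loses to Maru; Maru loses to Basil; Lantern loses to Maru; Basil loses to Lantern; Fika loses to Lantern). The majority relation contains the cycle Maru > Lantern > Basil > Maru, so there is no Condorcet winner.

none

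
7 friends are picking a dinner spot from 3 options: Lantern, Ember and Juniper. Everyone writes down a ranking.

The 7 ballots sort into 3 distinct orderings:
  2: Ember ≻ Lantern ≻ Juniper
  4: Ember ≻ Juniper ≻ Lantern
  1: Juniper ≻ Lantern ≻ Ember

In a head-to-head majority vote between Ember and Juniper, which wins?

Ballots ranking Ember above Juniper: 2 + 4 = 6.
Ballots ranking Juniper above Ember: 7 − 6 = 1.
Ember wins the head-to-head 6–1.

Ember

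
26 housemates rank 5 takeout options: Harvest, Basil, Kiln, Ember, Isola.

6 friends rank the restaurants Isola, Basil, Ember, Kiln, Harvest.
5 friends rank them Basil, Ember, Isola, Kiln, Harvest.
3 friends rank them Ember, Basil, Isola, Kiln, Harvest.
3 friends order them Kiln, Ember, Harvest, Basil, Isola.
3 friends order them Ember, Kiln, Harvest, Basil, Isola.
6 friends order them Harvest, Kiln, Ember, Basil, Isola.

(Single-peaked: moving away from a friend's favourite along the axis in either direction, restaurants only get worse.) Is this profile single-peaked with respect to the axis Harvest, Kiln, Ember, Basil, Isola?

Axis positions: Harvest=1, Kiln=2, Ember=3, Basil=4, Isola=5.
Type 1 (peak Isola at position 5): ranking walks positions 5-4-3-2-1, expanding outward from the peak — single-peaked.
Type 2 (peak Basil at position 4): ranking walks positions 4-3-5-2-1, expanding outward from the peak — single-peaked.
Type 3 (peak Ember at position 3): ranking walks positions 3-4-5-2-1, expanding outward from the peak — single-peaked.
Type 4 (peak Kiln at position 2): ranking walks positions 2-3-1-4-5, expanding outward from the peak — single-peaked.
Type 5 (peak Ember at position 3): ranking walks positions 3-2-1-4-5, expanding outward from the peak — single-peaked.
Type 6 (peak Harvest at position 1): ranking walks positions 1-2-3-4-5, expanding outward from the peak — single-peaked.
Every ranking is single-peaked on this axis.

yes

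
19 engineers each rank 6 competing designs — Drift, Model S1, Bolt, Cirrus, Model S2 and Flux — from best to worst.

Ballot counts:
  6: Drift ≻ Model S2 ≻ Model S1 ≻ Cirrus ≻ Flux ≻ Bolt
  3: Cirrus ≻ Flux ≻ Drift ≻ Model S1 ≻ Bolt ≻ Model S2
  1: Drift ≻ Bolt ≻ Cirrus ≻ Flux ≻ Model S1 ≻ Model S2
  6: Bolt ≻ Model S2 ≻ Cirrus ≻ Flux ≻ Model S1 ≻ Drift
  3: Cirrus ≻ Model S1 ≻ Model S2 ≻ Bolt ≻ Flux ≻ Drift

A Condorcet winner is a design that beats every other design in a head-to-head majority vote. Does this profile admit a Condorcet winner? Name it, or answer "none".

Pairwise majorities:
Drift vs Model S1: Drift is ranked higher on 6+3+1 = 10 ballots, Model S1 on 9. Drift wins 10–9.
Drift vs Bolt: Drift preferred on 6+3+1 = 10 ballots; Drift wins 10–9.
Drift vs Cirrus: 7 to 12, Cirrus.
Drift vs Model S2: Drift preferred on 6+3+1 = 10 ballots; Drift wins 10–9.
Drift vs Flux: 6+1 = 7 for Drift, 12 for Flux — Flux by 12–7.
Model S1 vs Bolt: Model S1 is ranked higher on 6+3+3 = 12 ballots, Bolt on 7. Model S1 wins 12–7.
Model S1 vs Cirrus: Model S1 is ranked higher on 6 ballots, Cirrus on 13. Cirrus wins 13–6.
Model S1 vs Model S2: Model S1 is ranked higher on 3+1+3 = 7 ballots, Model S2 on 12. Model S2 wins 12–7.
Model S1 vs Flux: Model S1 is ranked higher on 6+3 = 9 ballots, Flux on 10. Flux wins 10–9.
Bolt vs Cirrus: 7 to 12, Cirrus.
Bolt vs Model S2: 10 to 9, Bolt.
Bolt vs Flux: 1+6+3 = 10 for Bolt, 9 for Flux — Bolt by 10–9.
Cirrus vs Model S2: 7 to 12, Model S2.
Cirrus vs Flux: Cirrus preferred on 6+3+1+6+3 = 19 ballots; Cirrus wins 19–0.
Model S2 vs Flux: Model S2 is ranked higher on 6+6+3 = 15 ballots, Flux on 4. Model S2 wins 15–4.
Every design loses at least once (Drift loses to Cirrus; Model S1 loses to Drift; Bolt loses to Drift; Cirrus loses to Model S2; Model S2 loses to Drift; Flux loses to Bolt). The majority relation contains the cycle Drift beats Bolt beats Flux beats Drift, so there is no Condorcet winner.

none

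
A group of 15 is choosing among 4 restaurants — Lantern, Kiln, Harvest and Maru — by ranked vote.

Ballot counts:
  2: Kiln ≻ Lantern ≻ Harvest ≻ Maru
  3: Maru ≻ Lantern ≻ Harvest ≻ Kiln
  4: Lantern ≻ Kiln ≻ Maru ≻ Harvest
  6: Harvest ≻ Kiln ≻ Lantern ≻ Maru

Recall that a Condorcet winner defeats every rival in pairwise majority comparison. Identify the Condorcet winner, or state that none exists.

Check each pair by majority over 15 ballots:
Lantern vs Kiln: 7 to 8, Kiln.
Lantern vs Harvest: Lantern, 9–6.
Lantern vs Maru: 12 to 3, Lantern.
Kiln vs Harvest: Harvest wins 9–6.
Kiln vs Maru: 2+4+6 = 12 for Kiln, 3 for Maru — Kiln by 12–3.
Harvest vs Maru: Harvest, 8–7.
Each restaurant drops at least one matchup (Lantern loses to Kiln; Kiln loses to Harvest; Harvest loses to Lantern; Maru loses to Lantern); the cycle Lantern → Harvest → Kiln → Lantern rules out a Condorcet winner.

none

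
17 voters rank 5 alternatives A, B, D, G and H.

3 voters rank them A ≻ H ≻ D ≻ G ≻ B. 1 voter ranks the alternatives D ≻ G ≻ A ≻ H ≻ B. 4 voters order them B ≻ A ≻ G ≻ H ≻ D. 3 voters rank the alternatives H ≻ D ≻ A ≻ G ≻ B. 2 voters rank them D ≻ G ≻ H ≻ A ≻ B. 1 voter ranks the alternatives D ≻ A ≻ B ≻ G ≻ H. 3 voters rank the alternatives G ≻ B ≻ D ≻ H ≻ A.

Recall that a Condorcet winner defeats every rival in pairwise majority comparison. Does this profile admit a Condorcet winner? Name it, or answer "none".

none

Head-to-head results (17 voters):
A vs B: A is ranked higher on 3+1+3+2+1 = 10 ballots, B on 7. A wins 10–7.
A vs D: A preferred on 3+4 = 7 ballots; D wins 10–7.
A vs G: A is ranked higher on 3+4+3+1 = 11 ballots, G on 6. A wins 11–6.
A vs H: A is ranked higher on 3+1+4+1 = 9 ballots, H on 8. A wins 9–8.
B vs D: 4+3 = 7 for B, 10 for D — D by 10–7.
B vs G: 5 to 12, G.
B vs H: 8 to 9, H.
D vs G: D is ranked higher on 3+1+3+2+1 = 10 ballots, G on 7. D wins 10–7.
D vs H: 7 to 10, H.
G vs H: G is ranked higher on 1+4+2+1+3 = 11 ballots, H on 6. G wins 11–6.
Every alternative loses at least once (A loses to D; B loses to A; D loses to H; G loses to A; H loses to A). The majority relation contains the cycle A → H → D → A, so there is no Condorcet winner.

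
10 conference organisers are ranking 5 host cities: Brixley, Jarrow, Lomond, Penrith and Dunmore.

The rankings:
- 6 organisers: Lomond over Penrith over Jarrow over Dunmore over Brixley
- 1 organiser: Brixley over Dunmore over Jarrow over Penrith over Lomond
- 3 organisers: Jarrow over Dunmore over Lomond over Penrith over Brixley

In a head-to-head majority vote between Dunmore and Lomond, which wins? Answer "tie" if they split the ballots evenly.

Ballots ranking Dunmore above Lomond: 1 + 3 = 4.
Ballots ranking Lomond above Dunmore: 10 − 4 = 6.
Lomond wins the head-to-head 6–4.

Lomond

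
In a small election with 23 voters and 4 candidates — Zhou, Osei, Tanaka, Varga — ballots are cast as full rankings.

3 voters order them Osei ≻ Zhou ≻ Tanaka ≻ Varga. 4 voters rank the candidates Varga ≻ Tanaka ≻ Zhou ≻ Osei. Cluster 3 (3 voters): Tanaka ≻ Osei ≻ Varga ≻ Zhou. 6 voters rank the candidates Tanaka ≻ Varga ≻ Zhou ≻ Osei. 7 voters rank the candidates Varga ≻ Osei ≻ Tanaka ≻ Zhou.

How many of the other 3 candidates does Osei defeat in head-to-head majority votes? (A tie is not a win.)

1

Osei against each rival (23 voters):
Osei vs Zhou: Osei wins 13–10.
Osei vs Tanaka: 10 to 13, Tanaka.
Osei vs Varga: Osei preferred on 3+3 = 6 ballots; Varga wins 17–6.
Osei beats Zhou; loses to Tanaka, Varga — 1 pairwise win.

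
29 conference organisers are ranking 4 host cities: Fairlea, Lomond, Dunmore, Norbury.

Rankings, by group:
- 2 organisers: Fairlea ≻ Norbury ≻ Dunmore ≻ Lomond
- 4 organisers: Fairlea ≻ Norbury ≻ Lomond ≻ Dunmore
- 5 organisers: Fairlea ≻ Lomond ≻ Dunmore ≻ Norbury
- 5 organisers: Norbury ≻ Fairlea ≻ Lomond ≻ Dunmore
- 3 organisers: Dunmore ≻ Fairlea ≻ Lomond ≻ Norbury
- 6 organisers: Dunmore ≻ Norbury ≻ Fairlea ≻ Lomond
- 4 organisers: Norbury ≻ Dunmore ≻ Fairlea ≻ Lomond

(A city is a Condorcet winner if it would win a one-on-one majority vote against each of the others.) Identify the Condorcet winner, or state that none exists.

Head-to-head results (29 organisers):
Fairlea vs Lomond: Fairlea preferred on 29 ballots; Fairlea wins 29–0.
Fairlea–Dunmore: Fairlea 16–13.
Fairlea vs Norbury: Fairlea is ranked higher on 2+4+5+3 = 14 ballots, Norbury on 15. Norbury wins 15–14.
Lomond vs Dunmore: Lomond is ranked higher on 4+5+5 = 14 ballots, Dunmore on 15. Dunmore wins 15–14.
Lomond vs Norbury: Lomond is ranked higher on 5+3 = 8 ballots, Norbury on 21. Norbury wins 21–8.
Dunmore vs Norbury: Norbury wins 15–14.
Norbury beats each of Fairlea, Lomond, Dunmore — Norbury is the Condorcet winner.

Norbury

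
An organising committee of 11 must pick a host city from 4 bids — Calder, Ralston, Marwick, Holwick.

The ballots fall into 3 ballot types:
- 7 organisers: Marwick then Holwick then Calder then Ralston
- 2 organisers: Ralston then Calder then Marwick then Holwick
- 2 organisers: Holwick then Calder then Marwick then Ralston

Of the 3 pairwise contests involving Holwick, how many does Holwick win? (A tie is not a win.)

Holwick against each rival (11 organisers):
Holwick vs Calder: Holwick is ranked higher on 7+2 = 9 ballots, Calder on 2. Holwick wins 9–2.
Holwick–Ralston: Holwick 9–2.
Holwick vs Marwick: Marwick, 9–2.
Holwick beats Calder, Ralston; loses to Marwick — 2 pairwise wins.

2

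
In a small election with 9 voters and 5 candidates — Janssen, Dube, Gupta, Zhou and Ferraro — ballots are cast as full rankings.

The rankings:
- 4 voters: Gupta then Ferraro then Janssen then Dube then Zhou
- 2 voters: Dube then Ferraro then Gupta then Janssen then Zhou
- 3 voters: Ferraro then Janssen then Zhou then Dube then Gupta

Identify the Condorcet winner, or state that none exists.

Pairwise majorities:
Janssen vs Dube: 4+3 = 7 for Janssen, 2 for Dube — Janssen by 7–2.
Janssen vs Gupta: Janssen is ranked higher on 3 ballots, Gupta on 6. Gupta wins 6–3.
Janssen vs Zhou: Janssen is ranked higher on 4+2+3 = 9 ballots, Zhou on 0. Janssen wins 9–0.
Janssen vs Ferraro: Janssen preferred on 0 ballots; Ferraro wins 9–0.
Dube vs Gupta: Dube preferred on 2+3 = 5 ballots; Dube wins 5–4.
Dube vs Zhou: 4+2 = 6 for Dube, 3 for Zhou — Dube by 6–3.
Dube vs Ferraro: Dube is ranked higher on 2 ballots, Ferraro on 7. Ferraro wins 7–2.
Gupta vs Zhou: 6 to 3, Gupta.
Gupta vs Ferraro: Gupta preferred on 4 ballots; Ferraro wins 5–4.
Zhou vs Ferraro: 0 to 9, Ferraro.
Only Ferraro has no losses; Ferraro is the Condorcet winner.

Ferraro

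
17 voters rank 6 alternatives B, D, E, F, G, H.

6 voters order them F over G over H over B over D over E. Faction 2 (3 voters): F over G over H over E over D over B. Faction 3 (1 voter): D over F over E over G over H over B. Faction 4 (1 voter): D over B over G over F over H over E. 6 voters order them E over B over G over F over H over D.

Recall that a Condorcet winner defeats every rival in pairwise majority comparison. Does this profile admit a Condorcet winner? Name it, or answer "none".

F

Pairwise majorities:
B vs D: B preferred on 6+6 = 12 ballots; B wins 12–5.
B vs E: 7 to 10, E.
B vs F: B preferred on 1+6 = 7 ballots; F wins 10–7.
B vs G: 1+6 = 7 for B, 10 for G — G by 10–7.
B vs H: 1+6 = 7 for B, 10 for H — H by 10–7.
D vs E: D preferred on 6+1+1 = 8 ballots; E wins 9–8.
D vs F: D preferred on 1+1 = 2 ballots; F wins 15–2.
D vs G: D preferred on 1+1 = 2 ballots; G wins 15–2.
D vs H: D is ranked higher on 1+1 = 2 ballots, H on 15. H wins 15–2.
E vs F: E preferred on 6 ballots; F wins 11–6.
E vs G: 1+6 = 7 for E, 10 for G — G by 10–7.
E vs H: E preferred on 1+6 = 7 ballots; H wins 10–7.
F vs G: F preferred on 6+3+1 = 10 ballots; F wins 10–7.
F vs H: F preferred on 6+3+1+1+6 = 17 ballots; F wins 17–0.
G vs H: 6+3+1+1+6 = 17 for G, 0 for H — G by 17–0.
Only F has no losses; F is the Condorcet winner.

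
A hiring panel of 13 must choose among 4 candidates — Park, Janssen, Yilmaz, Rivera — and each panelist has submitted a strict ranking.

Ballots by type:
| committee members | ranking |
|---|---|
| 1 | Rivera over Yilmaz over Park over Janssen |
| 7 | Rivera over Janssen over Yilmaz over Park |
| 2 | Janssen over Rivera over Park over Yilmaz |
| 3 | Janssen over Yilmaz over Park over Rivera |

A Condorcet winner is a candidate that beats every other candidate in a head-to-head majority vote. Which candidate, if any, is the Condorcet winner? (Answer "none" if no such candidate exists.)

Rivera

Pairwise majorities:
Park vs Janssen: Park preferred on 1 ballot; Janssen wins 12–1.
Park vs Yilmaz: 2 for Park, 11 for Yilmaz — Yilmaz by 11–2.
Park vs Rivera: Park is ranked higher on 3 ballots, Rivera on 10. Rivera wins 10–3.
Janssen vs Yilmaz: 12 to 1, Janssen.
Janssen vs Rivera: 5 to 8, Rivera.
Yilmaz vs Rivera: 3 for Yilmaz, 10 for Rivera — Rivera by 10–3.
Rivera defeats every rival head-to-head and is the Condorcet winner.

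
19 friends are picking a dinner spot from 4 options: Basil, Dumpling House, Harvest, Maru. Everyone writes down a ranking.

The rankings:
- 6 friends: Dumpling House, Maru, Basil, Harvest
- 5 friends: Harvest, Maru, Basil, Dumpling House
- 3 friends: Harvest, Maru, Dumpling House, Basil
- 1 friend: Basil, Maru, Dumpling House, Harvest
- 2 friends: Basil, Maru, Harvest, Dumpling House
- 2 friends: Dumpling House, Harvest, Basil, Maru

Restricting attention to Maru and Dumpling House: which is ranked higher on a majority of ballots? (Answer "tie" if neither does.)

Ballots ranking Maru above Dumpling House: 5 + 3 + 1 + 2 = 11.
Ballots ranking Dumpling House above Maru: 19 − 11 = 8.
Maru wins the head-to-head 11–8.

Maru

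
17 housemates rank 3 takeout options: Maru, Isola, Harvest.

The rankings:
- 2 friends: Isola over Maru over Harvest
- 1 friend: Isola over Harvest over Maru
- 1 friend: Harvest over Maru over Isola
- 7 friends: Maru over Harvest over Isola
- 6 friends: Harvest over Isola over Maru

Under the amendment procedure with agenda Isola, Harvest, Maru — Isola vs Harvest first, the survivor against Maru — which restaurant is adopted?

Maru

Round 1: Isola vs Harvest — 3–14, Harvest advances.
Round 2: Harvest vs Maru — 8–9, Maru advances.
The agenda winner is Maru.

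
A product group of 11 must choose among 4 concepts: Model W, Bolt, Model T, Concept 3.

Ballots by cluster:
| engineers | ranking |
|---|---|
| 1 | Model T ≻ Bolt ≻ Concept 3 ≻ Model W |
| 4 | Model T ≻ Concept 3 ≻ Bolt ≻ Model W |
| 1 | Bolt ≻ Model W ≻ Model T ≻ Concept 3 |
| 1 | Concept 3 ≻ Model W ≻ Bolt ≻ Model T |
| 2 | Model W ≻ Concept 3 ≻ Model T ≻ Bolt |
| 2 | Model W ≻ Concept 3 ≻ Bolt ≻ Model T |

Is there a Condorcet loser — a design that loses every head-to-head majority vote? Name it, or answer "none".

Head-to-head results (11 engineers):
Model W vs Bolt: Model W is ranked higher on 1+2+2 = 5 ballots, Bolt on 6. Bolt wins 6–5.
Model W vs Model T: Model W wins 6–5.
Model W vs Concept 3: Model W preferred on 1+2+2 = 5 ballots; Concept 3 wins 6–5.
Bolt–Model T: Model T 7–4.
Bolt vs Concept 3: Bolt preferred on 1+1 = 2 ballots; Concept 3 wins 9–2.
Model T vs Concept 3: Model T is ranked higher on 1+4+1 = 6 ballots, Concept 3 on 5. Model T wins 6–5.
Each design has at least one pairwise win (Model W beats Model T; Bolt beats Model W; Model T beats Bolt; Concept 3 beats Model W) — no Condorcet loser.

none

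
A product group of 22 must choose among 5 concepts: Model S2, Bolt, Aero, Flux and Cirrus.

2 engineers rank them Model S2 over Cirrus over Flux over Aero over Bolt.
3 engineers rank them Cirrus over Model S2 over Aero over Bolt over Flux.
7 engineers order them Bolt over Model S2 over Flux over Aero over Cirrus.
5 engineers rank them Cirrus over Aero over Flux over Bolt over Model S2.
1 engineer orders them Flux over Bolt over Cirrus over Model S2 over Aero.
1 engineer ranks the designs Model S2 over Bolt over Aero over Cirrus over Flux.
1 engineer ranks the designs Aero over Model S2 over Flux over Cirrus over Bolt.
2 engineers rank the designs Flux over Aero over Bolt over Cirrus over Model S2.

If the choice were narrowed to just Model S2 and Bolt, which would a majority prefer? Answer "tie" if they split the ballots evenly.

Bolt

Ballots ranking Model S2 above Bolt: 2 + 3 + 1 + 1 = 7.
Ballots ranking Bolt above Model S2: 22 − 7 = 15.
Bolt wins the head-to-head 15–7.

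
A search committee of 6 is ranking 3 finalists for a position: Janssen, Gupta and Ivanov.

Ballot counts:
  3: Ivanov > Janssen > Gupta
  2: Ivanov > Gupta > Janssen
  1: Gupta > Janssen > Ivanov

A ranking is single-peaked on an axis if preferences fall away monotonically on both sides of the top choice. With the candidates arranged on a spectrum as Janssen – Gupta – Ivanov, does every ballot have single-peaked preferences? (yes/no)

no

Axis positions: Janssen=1, Gupta=2, Ivanov=3.
Bloc 1: ranking walks positions 3-1-2; Janssen is ranked above Gupta even though Gupta lies between Janssen and the peak Ivanov on the axis — preferences dip and rise again. Not single-peaked.
Bloc 2 (peak Ivanov at position 3): ranking walks positions 3-2-1, expanding outward from the peak — single-peaked.
Bloc 3 (peak Gupta at position 2): ranking walks positions 2-1-3, expanding outward from the peak — single-peaked.
Bloc 1 violates single-peakedness, so the profile is not single-peaked on this axis.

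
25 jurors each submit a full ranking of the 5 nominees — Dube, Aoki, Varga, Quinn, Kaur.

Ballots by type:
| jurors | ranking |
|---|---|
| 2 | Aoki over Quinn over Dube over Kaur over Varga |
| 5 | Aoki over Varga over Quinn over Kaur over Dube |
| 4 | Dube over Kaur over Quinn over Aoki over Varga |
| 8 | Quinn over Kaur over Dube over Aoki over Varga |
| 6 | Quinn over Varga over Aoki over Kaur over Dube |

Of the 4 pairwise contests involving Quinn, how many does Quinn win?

4

Quinn against each rival (25 jurors):
Quinn vs Dube: Quinn, 21–4.
Quinn vs Aoki: Quinn preferred on 4+8+6 = 18 ballots; Quinn wins 18–7.
Quinn vs Varga: Quinn, 20–5.
Quinn–Kaur: Quinn 21–4.
Quinn beats Dube, Aoki, Varga, Kaur — 4 pairwise wins.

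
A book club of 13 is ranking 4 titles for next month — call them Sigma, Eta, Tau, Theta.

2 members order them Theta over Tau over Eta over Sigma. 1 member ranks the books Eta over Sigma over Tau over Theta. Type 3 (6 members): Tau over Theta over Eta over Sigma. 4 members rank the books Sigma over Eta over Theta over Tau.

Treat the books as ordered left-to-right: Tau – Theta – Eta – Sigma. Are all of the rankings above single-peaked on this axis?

Axis positions: Tau=1, Theta=2, Eta=3, Sigma=4.
Type 1 (peak Theta at position 2): ranking walks positions 2-1-3-4, expanding outward from the peak — single-peaked.
Type 2: ranking walks positions 3-4-1-2; Tau is ranked above Theta even though Theta lies between Tau and the peak Eta on the axis — preferences dip and rise again. Not single-peaked.
Type 3 (peak Tau at position 1): ranking walks positions 1-2-3-4, expanding outward from the peak — single-peaked.
Type 4 (peak Sigma at position 4): ranking walks positions 4-3-2-1, expanding outward from the peak — single-peaked.
Type 2 violates single-peakedness, so the profile is not single-peaked on this axis.

no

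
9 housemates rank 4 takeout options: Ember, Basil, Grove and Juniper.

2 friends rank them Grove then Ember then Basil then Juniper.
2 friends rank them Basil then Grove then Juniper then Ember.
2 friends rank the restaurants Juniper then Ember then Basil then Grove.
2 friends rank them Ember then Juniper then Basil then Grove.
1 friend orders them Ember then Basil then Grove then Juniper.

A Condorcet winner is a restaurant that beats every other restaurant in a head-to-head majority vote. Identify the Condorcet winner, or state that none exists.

Check each pair by majority over 9 ballots:
Ember vs Basil: Ember preferred on 2+2+2+1 = 7 ballots; Ember wins 7–2.
Ember vs Grove: 5 to 4, Ember.
Ember vs Juniper: Ember is ranked higher on 2+2+1 = 5 ballots, Juniper on 4. Ember wins 5–4.
Basil vs Grove: Basil preferred on 2+2+2+1 = 7 ballots; Basil wins 7–2.
Basil vs Juniper: Basil preferred on 2+2+1 = 5 ballots; Basil wins 5–4.
Grove vs Juniper: 2+2+1 = 5 for Grove, 4 for Juniper — Grove by 5–4.
Only Ember has no losses; Ember is the Condorcet winner.

Ember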